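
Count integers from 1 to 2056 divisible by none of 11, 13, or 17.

|div by 11|=186, |div by 13|=158, |div by 17|=120.
|div by 11&13|=14, |div by 11&17|=10, |div by 13&17|=9, |div by all|=0.
By inclusion-exclusion, divisible by at least one: 186+158+120-14-10-9+0 = 431.
Not divisible by any: 2056 - 431.

Final answer: 1625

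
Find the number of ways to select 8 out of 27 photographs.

C(27,8) = 27!/(8! x 19!).

Final answer: \binom{27}{8} = 2220075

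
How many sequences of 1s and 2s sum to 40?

Let f(n) be the number of climbs. Removing the last move (1 or 2 steps) gives f(n) = f(n-1) + f(n-2); base cases f(1)=1, f(2)=2.
Computing successive values: f(1)=1, f(2)=2, f(3)=3, f(4)=5, f(5)=8, f(6)=13, f(7)=21, f(8)=34, f(9)=55, f(10)=89, f(11)=144, f(12)=233, f(13)=377, f(14)=610, f(15)=987, f(16)=1597, f(17)=2584, f(18)=4181, f(19)=6765, f(20)=10946, f(21)=17711, f(22)=28657, f(23)=46368, f(24)=75025, f(25)=121393, f(26)=196418, f(27)=317811, f(28)=514229, f(29)=832040, f(30)=1346269, f(31)=2178309, f(32)=3524578, f(33)=5702887, f(34)=9227465, f(35)=14930352, f(36)=24157817, f(37)=39088169, f(38)=63245986, f(39)=102334155, f(40)=165580141.

Final answer: 165580141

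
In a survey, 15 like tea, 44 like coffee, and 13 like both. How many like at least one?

|A union B| = |A| + |B| - |A intersect B| = 15 + 44 - 13.

Final answer: 46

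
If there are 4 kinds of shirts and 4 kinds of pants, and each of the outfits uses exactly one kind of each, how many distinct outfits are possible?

By the multiplication principle: 4 x 4.

Final answer: 16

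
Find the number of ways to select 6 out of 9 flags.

C(9,6) = 9!/(6! x 3!).

Final answer: \binom{9}{6} = 84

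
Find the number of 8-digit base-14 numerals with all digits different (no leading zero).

First digit: 13 (nonzero). Second: 13 (not first). Third: 12, etc.
Total: 13 x 13 x 12 x 11 x 10 x 9 x 8 x 7.

Final answer: 112432320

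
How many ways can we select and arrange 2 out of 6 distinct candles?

P(6,2) = 6!/(6-2)! = 6!/4!.

Final answer: P(6,2) = 30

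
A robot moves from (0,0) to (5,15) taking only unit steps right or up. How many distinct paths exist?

Each path has 5 right steps and 15 up steps in some order (20 steps total).
Choose which 15 of the 20 steps are up: C(20,15).

Final answer: C(20,15) = 15504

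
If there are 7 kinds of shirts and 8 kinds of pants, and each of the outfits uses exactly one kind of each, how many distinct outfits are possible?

By the multiplication principle: 7 x 8.

Final answer: 56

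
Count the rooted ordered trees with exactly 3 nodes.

The structures are counted by the Catalan number C_n. Here n = 3 - 1 = 2.
Using C_0 = 1 and C_(k+1) = C_k x 2(2k+1)/(k+2), build up term by term: C_1=1, C_2=2.

Final answer: C_{2} = 2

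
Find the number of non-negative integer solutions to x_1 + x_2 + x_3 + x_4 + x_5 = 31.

Stars and bars with 31 stars and 4 bars:
C(31+5-1, 5-1) = C(35,4).

Final answer: C(35,4) = 52360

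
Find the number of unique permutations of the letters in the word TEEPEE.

Letters (E:4, P:1, T:1). Total letters: 6.
Permutations = 6!/(4!).

Final answer: 30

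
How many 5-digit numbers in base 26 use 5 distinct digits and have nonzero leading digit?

First digit: 25 (nonzero). Second: 25 (not first). Third: 24, etc.
Total: 25 x 25 x 24 x 23 x 22.

Final answer: 7590000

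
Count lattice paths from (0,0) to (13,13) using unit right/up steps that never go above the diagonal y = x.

Total monotonic paths to (13,13): C(26,13) = 10400600.
Reflecting each bad path at its first crossing gives a bijection with paths to (12,14): C(26,14) = 9657700.
Valid Dyck paths: 10400600 - 9657700.
(Check: C(26,13) - C(26,14) = C(26,13)/14, the Catalan number C_{13}.)

Final answer: C_{13} = 742900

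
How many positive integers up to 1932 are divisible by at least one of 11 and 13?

Multiples of 11: 175. Multiples of 13: 148. Of both (lcm=143): 13.
By inclusion-exclusion: 175 + 148 - 13.

Final answer: 310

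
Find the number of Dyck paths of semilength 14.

Total monotonic paths to (14,14): C(28,14) = 40116600.
Paths that cross above y=x (reflection bijection): C(28,15) = 37442160.
Valid Dyck paths: 40116600 - 37442160.
(These counts are the Catalan numbers.)

Final answer: C_{14} = 2674440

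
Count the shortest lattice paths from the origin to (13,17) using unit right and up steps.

Each path has 13 right steps and 17 up steps in some order (30 steps total).
Choose which 17 of the 30 steps are up: C(30,17).

Final answer: C(30,17) = 119759850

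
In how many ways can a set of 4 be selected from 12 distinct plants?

C(12,4) = 12!/(4! x 8!).

Final answer: \binom{12}{4} = 495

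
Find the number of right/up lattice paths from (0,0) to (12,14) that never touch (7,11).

Total paths to (12,14): C(26,14) = 9657700.
Paths through (7,11): C(18,11) x C(8,3) = 1782144.
Avoiding (7,11): 9657700 - 1782144.

Final answer: 7875556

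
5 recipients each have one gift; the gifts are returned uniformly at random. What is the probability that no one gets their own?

Use the recurrence D(n) = (n-1)(D(n-1) + D(n-2)) with D(0)=1, D(1)=0.
Building up: D(2)=1, D(3)=2, D(4)=9, D(5)=44.
Total arrangements: 5! = 120.
Probability = D(5)/5! = 11/30.

Final answer: D(5)/5! = 44/120 = 0.366667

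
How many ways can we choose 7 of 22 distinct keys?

C(22,7) = 22!/(7! x (22-7)!).

Final answer: C(22,7) = 170544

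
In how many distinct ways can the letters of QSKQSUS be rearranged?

Letters (K:1, Q:2, S:3, U:1). Total letters: 7.
Permutations = 7!/(3! x 2!).

Final answer: 420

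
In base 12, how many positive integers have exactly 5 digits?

Leading digit: 11 options (nonzero). Other 4 digit(s): 12 options each.
Total: 11 x 12^4.

Final answer: 228096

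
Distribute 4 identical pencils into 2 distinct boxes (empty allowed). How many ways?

Stars and bars: C(n+k-1, k-1) = C(5,1).

Final answer: C(5,1) = 5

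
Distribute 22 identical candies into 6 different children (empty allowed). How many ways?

Stars and bars: C(n+k-1, k-1) = C(27,5).

Final answer: C(27,5) = 80730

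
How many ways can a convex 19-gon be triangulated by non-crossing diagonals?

This is a standard Catalan-number count: the answer is C_n. Here n = 19 - 2 = 17.
C_n = (2n)!/(n!(n+1)!), so C_{17} = 34!/(17! x 18!) = C(34,17)/18 = 2333606220/18.

Final answer: C_{17} = 129644790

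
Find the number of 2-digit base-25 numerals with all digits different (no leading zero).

The leading digit has 24 choices (anything but zero); the next has 24 (anything but the first), then 23, and so on, one fewer each time.
Total: 24 x 24.

Final answer: 576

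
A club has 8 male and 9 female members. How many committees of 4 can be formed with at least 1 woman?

Sum over valid woman counts:
C(9,1)C(8,3) = 504
C(9,2)C(8,2) = 1008
C(9,3)C(8,1) = 672
C(9,4)C(8,0) = 126
Total: 504 + 1008 + 672 + 126.

Final answer: 2310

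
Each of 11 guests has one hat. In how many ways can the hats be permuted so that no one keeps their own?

D(n) = (n-1)(D(n-1) + D(n-2)), D(0)=1, D(1)=0.
D(2) = 1 x (0 + 1) = 1
D(3) = 2 x (1 + 0) = 2
D(4) = 3 x (2 + 1) = 9
D(5) = 4 x (9 + 2) = 44
D(6) = 5 x (44 + 9) = 265
D(7) = 6 x (265 + 44) = 1854
D(8) = 7 x (1854 + 265) = 14833
D(9) = 8 x (14833 + 1854) = 133496
D(10) = 9 x (133496 + 14833) = 1334961
D(11) = 10 x (D(10) + D(9)) = 10 x (1334961 + 133496)

Final answer: D(11) = 14684570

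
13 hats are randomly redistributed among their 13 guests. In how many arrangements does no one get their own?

Use the recurrence D(n) = (n-1)(D(n-1) + D(n-2)) with D(0)=1, D(1)=0.
D(2) = 1 x (0 + 1) = 1
D(3) = 2 x (1 + 0) = 2
D(4) = 3 x (2 + 1) = 9
D(5) = 4 x (9 + 2) = 44
D(6) = 5 x (44 + 9) = 265
D(7) = 6 x (265 + 44) = 1854
D(8) = 7 x (1854 + 265) = 14833
D(9) = 8 x (14833 + 1854) = 133496
D(10) = 9 x (133496 + 14833) = 1334961
D(11) = 10 x (1334961 + 133496) = 14684570
D(12) = 11 x (14684570 + 1334961) = 176214841
D(13) = 12 x (D(12) + D(11)) = 12 x (176214841 + 14684570)

Final answer: D(13) = 2290792932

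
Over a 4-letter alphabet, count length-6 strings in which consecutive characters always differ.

Let g(n) count such strings. g(1) = 4, and each valid string of length n-1 extends in 3 ways (any symbol but the last), so g(n) = 3 g(n-1).
Total: g(6) = 4 x 3^5.

Final answer: 4 x 3^{5} = 972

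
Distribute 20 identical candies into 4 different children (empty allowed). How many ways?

Stars and bars: C(n+k-1, k-1) = C(23,3).

Final answer: C(23,3) = 1771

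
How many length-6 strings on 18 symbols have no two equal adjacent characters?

Let g(n) count such strings. g(1) = 18, and each valid string of length n-1 extends in 17 ways (any symbol but the last), so g(n) = 17 g(n-1).
Total: g(6) = 18 x 17^5.

Final answer: 18 x 17^{5} = 25557426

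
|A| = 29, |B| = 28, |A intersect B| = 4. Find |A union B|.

|A union B| = |A| + |B| - |A intersect B| = 29 + 28 - 4.

Final answer: 53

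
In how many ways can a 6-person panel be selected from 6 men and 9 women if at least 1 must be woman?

Sum over valid woman counts:
C(9,1)C(6,5) = 54
C(9,2)C(6,4) = 540
C(9,3)C(6,3) = 1680
C(9,4)C(6,2) = 1890
C(9,5)C(6,1) = 756
C(9,6)C(6,0) = 84
Total: 54 + 540 + 1680 + 1890 + 756 + 84.

Final answer: 5004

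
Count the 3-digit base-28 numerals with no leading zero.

Leading digit: 27 options (nonzero). Other 2 digit(s): 28 options each.
Total: 27 x 28^2.

Final answer: 21168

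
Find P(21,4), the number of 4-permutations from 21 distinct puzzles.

P(21,4) = 21!/(21-4)! = 21!/17!.

Final answer: P(21,4) = 143640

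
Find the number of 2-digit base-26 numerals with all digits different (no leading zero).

First digit: 25 (nonzero). Second: 25 (not first). Third: 24, etc.
Total: 25 x 25.

Final answer: 625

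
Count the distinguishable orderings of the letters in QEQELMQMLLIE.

Letters (E:3, I:1, L:3, M:2, Q:3). Total letters: 12.
Permutations = 12!/(3! x 3! x 3! x 2!).

Final answer: 1108800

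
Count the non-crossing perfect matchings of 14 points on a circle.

This is counted by the nth Catalan number C_n. Here n = 14/2 = 7.
C_n = C(2n,n)/(n+1), so C_{7} = C(14,7)/8 = 3432/8.

Final answer: C_{7} = 429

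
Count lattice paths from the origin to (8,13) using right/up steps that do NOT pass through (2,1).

Total paths to (8,13): C(21,13) = 203490.
Paths through (2,1): C(3,1) x C(18,12) = 55692.
Avoiding (2,1): 203490 - 55692.

Final answer: 147798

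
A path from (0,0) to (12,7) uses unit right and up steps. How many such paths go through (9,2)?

Paths (0,0)->(9,2): C(11,2) = 55.
Paths (9,2)->(12,7): C(8,5) = 56.
By multiplication principle: 55 x 56.

Final answer: 3080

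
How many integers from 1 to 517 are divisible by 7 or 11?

Multiples of 7: 73. Multiples of 11: 47. Of both (lcm=77): 6.
By inclusion-exclusion: 73 + 47 - 6.

Final answer: 114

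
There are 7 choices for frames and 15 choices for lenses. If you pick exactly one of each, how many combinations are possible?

By the multiplication principle: 7 x 15.

Final answer: 105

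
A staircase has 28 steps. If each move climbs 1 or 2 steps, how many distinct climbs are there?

Condition on the final move: it is a 1-step (f(n-1) ways to get there) or a 2-step (f(n-2) ways), so f(n) = f(n-1) + f(n-2), with f(1)=1, f(2)=2.
Building up term by term: f(1)=1, f(2)=2, f(3)=3, f(4)=5, f(5)=8, f(6)=13, f(7)=21, f(8)=34, f(9)=55, f(10)=89, f(11)=144, f(12)=233, f(13)=377, f(14)=610, f(15)=987, f(16)=1597, f(17)=2584, f(18)=4181, f(19)=6765, f(20)=10946, f(21)=17711, f(22)=28657, f(23)=46368, f(24)=75025, f(25)=121393, f(26)=196418, f(27)=317811, f(28)=514229.

Final answer: 514229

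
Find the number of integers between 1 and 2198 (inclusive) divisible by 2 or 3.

Multiples of 2: 1099. Multiples of 3: 732. Of both (lcm=6): 366.
By inclusion-exclusion: 1099 + 732 - 366.

Final answer: 1465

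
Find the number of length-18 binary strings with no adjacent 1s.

Classify by the final bit: ...0 gives a(n-1) strings, ...01 gives a(n-2) strings. Thus a(n) = a(n-1) + a(n-2) with a(1)=2, a(2)=3.
Iterating the recurrence: a(1)=2, a(2)=3, a(3)=5, a(4)=8, a(5)=13, a(6)=21, a(7)=34, a(8)=55, a(9)=89, a(10)=144, a(11)=233, a(12)=377, a(13)=610, a(14)=987, a(15)=1597, a(16)=2584, a(17)=4181, a(18)=6765.

Final answer: 6765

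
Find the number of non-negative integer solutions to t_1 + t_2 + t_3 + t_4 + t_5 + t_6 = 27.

Stars and bars with 27 stars and 5 bars:
C(27+6-1, 6-1) = C(32,5).

Final answer: C(32,5) = 201376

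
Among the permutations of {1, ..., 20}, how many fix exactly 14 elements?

Choose which 14 elements are fixed: C(20,14) = 38760.
Derange the remaining 6 using D(j) = (j-1)(D(j-1) + D(j-2)), D(0)=1, D(1)=0: D(2)=1, D(3)=2, D(4)=9, D(5)=44, D(6)=265.
Total: 38760 x 265.

Final answer: C(20,14) D(6) = 10271400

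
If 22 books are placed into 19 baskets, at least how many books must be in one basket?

By the pigeonhole principle: ceiling(22/19).

Final answer: 2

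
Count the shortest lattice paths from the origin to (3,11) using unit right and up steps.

Each path has 3 right steps and 11 up steps in some order (14 steps total).
Choose which 11 of the 14 steps are up: C(14,11).

Final answer: C(14,11) = 364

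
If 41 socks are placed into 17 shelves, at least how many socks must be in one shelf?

By the pigeonhole principle: ceiling(41/17).

Final answer: 3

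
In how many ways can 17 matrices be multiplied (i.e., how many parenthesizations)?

This is a standard Catalan-number count: the answer is C_n. Here n = 17 - 1 = 16.
C_n = (2n)!/(n!(n+1)!), so C_{16} = 32!/(16! x 17!) = C(32,16)/17 = 601080390/17.

Final answer: C_{16} = 35357670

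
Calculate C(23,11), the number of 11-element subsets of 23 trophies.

C(23,11) = 23!/(11! x 12!).

Final answer: \binom{23}{11} = 1352078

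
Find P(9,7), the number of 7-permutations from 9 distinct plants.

P(9,7) = 9!/(9-7)! = 9!/2!.

Final answer: P(9,7) = 181440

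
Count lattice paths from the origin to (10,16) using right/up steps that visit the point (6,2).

Paths (0,0)->(6,2): C(8,2) = 28.
Paths (6,2)->(10,16): C(18,14) = 3060.
By multiplication principle: 28 x 3060.

Final answer: 85680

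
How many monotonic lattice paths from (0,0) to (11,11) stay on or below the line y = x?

Total monotonic paths to (11,11): C(22,11) = 705432.
Paths that cross above y=x (reflection bijection): C(22,12) = 646646.
Valid Dyck paths: 705432 - 646646.
(These counts are the Catalan numbers.)

Final answer: C_{11} = 58786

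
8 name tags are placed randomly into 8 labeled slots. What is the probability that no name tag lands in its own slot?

D(n) = (n-1)(D(n-1) + D(n-2)), D(0)=1, D(1)=0.
Building up: D(2)=1, D(3)=2, D(4)=9, D(5)=44, D(6)=265, D(7)=1854, D(8)=14833.
Total arrangements: 8! = 40320.
Probability = D(8)/8! = 2119/5760.

Final answer: D(8)/8! = 14833/40320 = 0.367882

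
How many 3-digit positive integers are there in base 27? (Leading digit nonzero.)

These are the integers in [27^2, 27^3), so the count is 27^3 - 27^2 = 26 x 27^2.

Final answer: 18954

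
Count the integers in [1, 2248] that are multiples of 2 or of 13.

Multiples of 2: 1124. Multiples of 13: 172. Of both (lcm=26): 86.
By inclusion-exclusion: 1124 + 172 - 86.

Final answer: 1210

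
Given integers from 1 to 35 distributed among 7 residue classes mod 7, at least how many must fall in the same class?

By pigeonhole with 35 objects and 7 categories: ceiling(35/7).

Final answer: 5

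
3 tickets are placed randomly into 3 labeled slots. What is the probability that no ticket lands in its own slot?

Use the recurrence D(n) = (n-1)(D(n-1) + D(n-2)) with D(0)=1, D(1)=0.
Building up: D(2)=1, D(3)=2.
Total arrangements: 3! = 6.
Probability = D(3)/3! = 1/3.

Final answer: D(3)/3! = 2/6 = 0.333333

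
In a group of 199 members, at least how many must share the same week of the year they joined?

There are 52 possible values for week of the year they joined. With 199 members and 52 categories, by pigeonhole: ceiling(199/52).

Final answer: 4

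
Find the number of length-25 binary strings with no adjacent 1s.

A valid string ends in 0 (append to any length-(n-1) valid string) or in 01 (append to any length-(n-2) valid string), so a(n) = a(n-1) + a(n-2) with a(1)=2, a(2)=3.
Computing successive values: a(1)=2, a(2)=3, a(3)=5, a(4)=8, a(5)=13, a(6)=21, a(7)=34, a(8)=55, a(9)=89, a(10)=144, a(11)=233, a(12)=377, a(13)=610, a(14)=987, a(15)=1597, a(16)=2584, a(17)=4181, a(18)=6765, a(19)=10946, a(20)=17711, a(21)=28657, a(22)=46368, a(23)=75025, a(24)=121393, a(25)=196418.

Final answer: 196418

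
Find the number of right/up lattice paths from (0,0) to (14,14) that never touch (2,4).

Total paths to (14,14): C(28,14) = 40116600.
Paths through (2,4): C(6,4) x C(22,10) = 9699690.
Avoiding (2,4): 40116600 - 9699690.

Final answer: 30416910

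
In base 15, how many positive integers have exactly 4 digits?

These are the integers in [15^3, 15^4), so the count is 15^4 - 15^3 = 14 x 15^3.

Final answer: 47250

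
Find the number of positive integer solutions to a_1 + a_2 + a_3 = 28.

Substitute a'_i = a_i - 1 (so a'_i >= 0). Then sum a'_i = 28 - 3 = 25.
Stars and bars: C(25+3-1, 3-1) = C(27,2).

Final answer: C(27,2) = 351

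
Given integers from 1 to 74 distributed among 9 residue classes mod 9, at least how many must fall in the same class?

By pigeonhole with 74 objects and 9 categories: ceiling(74/9).

Final answer: 9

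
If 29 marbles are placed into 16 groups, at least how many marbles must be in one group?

By the pigeonhole principle: ceiling(29/16).

Final answer: 2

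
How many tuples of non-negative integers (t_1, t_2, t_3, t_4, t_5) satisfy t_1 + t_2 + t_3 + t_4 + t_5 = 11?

Stars and bars with 11 stars and 4 bars:
C(11+5-1, 5-1) = C(15,4).

Final answer: C(15,4) = 1365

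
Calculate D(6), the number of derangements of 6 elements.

Use the recurrence D(n) = (n-1)(D(n-1) + D(n-2)) with D(0)=1, D(1)=0.
D(2) = 1 x (0 + 1) = 1
D(3) = 2 x (1 + 0) = 2
D(4) = 3 x (2 + 1) = 9
D(5) = 4 x (9 + 2) = 44
D(6) = 5 x (D(5) + D(4)) = 5 x (44 + 9)

Final answer: D(6) = 265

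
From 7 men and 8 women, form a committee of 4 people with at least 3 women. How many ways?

Sum over valid woman counts:
C(8,3)C(7,1) = 392
C(8,4)C(7,0) = 70
Total: 392 + 70.

Final answer: 462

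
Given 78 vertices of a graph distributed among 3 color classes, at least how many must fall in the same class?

By pigeonhole with 78 objects and 3 categories: ceiling(78/3).

Final answer: 26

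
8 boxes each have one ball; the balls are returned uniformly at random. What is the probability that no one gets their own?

Use the recurrence D(n) = (n-1)(D(n-1) + D(n-2)) with D(0)=1, D(1)=0.
Building up: D(2)=1, D(3)=2, D(4)=9, D(5)=44, D(6)=265, D(7)=1854, D(8)=14833.
Total arrangements: 8! = 40320.
Probability = D(8)/8! = 2119/5760.

Final answer: D(8)/8! = 14833/40320 = 0.367882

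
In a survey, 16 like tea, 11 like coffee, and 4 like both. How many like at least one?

|A union B| = |A| + |B| - |A intersect B| = 16 + 11 - 4.

Final answer: 23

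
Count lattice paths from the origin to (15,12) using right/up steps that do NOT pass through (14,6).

Total paths to (15,12): C(27,12) = 17383860.
Paths through (14,6): C(20,6) x C(7,6) = 271320.
Avoiding (14,6): 17383860 - 271320.

Final answer: 17112540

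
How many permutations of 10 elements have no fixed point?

Derangements satisfy D(n) = (n-1)(D(n-1) + D(n-2)), starting from D(0)=1, D(1)=0.
Building up: D(2)=1, D(3)=2, D(4)=9, D(5)=44, D(6)=265, D(7)=1854, D(8)=14833, D(9)=133496.
D(10) = 9 x (D(9) + D(8)) = 9 x (133496 + 14833).

Final answer: D(10) = 1334961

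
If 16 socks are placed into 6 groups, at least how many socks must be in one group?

By the pigeonhole principle: ceiling(16/6).

Final answer: 3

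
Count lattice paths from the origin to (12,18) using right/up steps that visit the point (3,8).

Paths (0,0)->(3,8): C(11,8) = 165.
Paths (3,8)->(12,18): C(19,10) = 92378.
By multiplication principle: 165 x 92378.

Final answer: 15242370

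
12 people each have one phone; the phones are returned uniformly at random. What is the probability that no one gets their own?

Derangements satisfy D(n) = (n-1)(D(n-1) + D(n-2)), starting from D(0)=1, D(1)=0.
Building up: D(2)=1, D(3)=2, D(4)=9, D(5)=44, D(6)=265, D(7)=1854, D(8)=14833, D(9)=133496, D(10)=1334961, D(11)=14684570, D(12)=176214841.
Total arrangements: 12! = 479001600.
Probability = D(12)/12! = 16019531/43545600.

Final answer: D(12)/12! = 176214841/479001600 = 0.367879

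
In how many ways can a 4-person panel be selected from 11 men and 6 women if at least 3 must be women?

Sum over valid woman counts:
C(6,3)C(11,1) = 220
C(6,4)C(11,0) = 15
Total: 220 + 15.

Final answer: 235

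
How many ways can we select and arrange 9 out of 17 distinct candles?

P(17,9) = 17!/(17-9)! = 17!/8!.

Final answer: P(17,9) = 8821612800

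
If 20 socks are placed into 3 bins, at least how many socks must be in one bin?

By the pigeonhole principle: ceiling(20/3).

Final answer: 7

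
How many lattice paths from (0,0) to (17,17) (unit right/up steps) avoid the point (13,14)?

Total paths to (17,17): C(34,17) = 2333606220.
Paths through (13,14): C(27,14) x C(7,3) = 702040500.
Avoiding (13,14): 2333606220 - 702040500.

Final answer: 1631565720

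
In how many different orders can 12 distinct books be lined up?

The number of ways to arrange 12 distinct objects is 12!.

Final answer: 12! = 479001600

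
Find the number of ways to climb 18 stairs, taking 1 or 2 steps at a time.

Condition on the final move: it is a 1-step (f(n-1) ways to get there) or a 2-step (f(n-2) ways), so f(n) = f(n-1) + f(n-2), with f(1)=1, f(2)=2.
Computing successive values: f(1)=1, f(2)=2, f(3)=3, f(4)=5, f(5)=8, f(6)=13, f(7)=21, f(8)=34, f(9)=55, f(10)=89, f(11)=144, f(12)=233, f(13)=377, f(14)=610, f(15)=987, f(16)=1597, f(17)=2584, f(18)=4181.

Final answer: 4181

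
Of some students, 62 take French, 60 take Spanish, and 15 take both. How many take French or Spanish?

|A union B| = |A| + |B| - |A intersect B| = 62 + 60 - 15.

Final answer: 107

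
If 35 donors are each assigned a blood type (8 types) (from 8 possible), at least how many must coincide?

There are 8 possible values for blood type (8 types). With 35 donors and 8 categories, by pigeonhole: ceiling(35/8).

Final answer: 5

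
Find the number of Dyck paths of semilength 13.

Total monotonic paths to (13,13): C(26,13) = 10400600.
A path is bad iff it touches y = x + 1; reflecting its initial segment maps bad paths bijectively onto all paths to (12,14), of which there are C(26,14) = 9657700.
Valid Dyck paths: 10400600 - 9657700.
(These counts are the Catalan numbers.)

Final answer: C_{13} = 742900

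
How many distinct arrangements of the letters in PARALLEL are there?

Letters (A:2, E:1, L:3, P:1, R:1). Total letters: 8.
Permutations = 8!/(3! x 2!).

Final answer: 3360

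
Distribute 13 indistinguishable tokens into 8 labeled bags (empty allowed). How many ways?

Stars and bars: C(n+k-1, k-1) = C(20,7).

Final answer: C(20,7) = 77520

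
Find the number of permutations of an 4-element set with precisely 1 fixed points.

Choose which 1 elements are fixed: C(4,1) = 4.
Derange the remaining 3 using D(j) = (j-1)(D(j-1) + D(j-2)), D(0)=1, D(1)=0: D(2)=1, D(3)=2.
Total: 4 x 2.

Final answer: C(4,1) D(3) = 8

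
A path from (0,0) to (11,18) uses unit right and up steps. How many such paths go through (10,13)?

Paths (0,0)->(10,13): C(23,13) = 1144066.
Paths (10,13)->(11,18): C(6,5) = 6.
By multiplication principle: 1144066 x 6.

Final answer: 6864396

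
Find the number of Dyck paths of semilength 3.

Total monotonic paths to (3,3): C(6,3) = 20.
A path is bad iff it touches y = x + 1; reflecting its initial segment maps bad paths bijectively onto all paths to (2,4), of which there are C(6,4) = 15.
Valid Dyck paths: 20 - 15.
(These counts are the Catalan numbers.)

Final answer: C_{3} = 5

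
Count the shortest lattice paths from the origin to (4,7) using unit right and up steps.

Each path has 4 right steps and 7 up steps in some order (11 steps total).
Choose which 7 of the 11 steps are up: C(11,7).

Final answer: C(11,7) = 330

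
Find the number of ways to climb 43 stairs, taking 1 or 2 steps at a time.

Condition on the final move: it is a 1-step (f(n-1) ways to get there) or a 2-step (f(n-2) ways), so f(n) = f(n-1) + f(n-2), with f(1)=1, f(2)=2.
Building up term by term: f(1)=1, f(2)=2, f(3)=3, f(4)=5, f(5)=8, f(6)=13, f(7)=21, f(8)=34, f(9)=55, f(10)=89, f(11)=144, f(12)=233, f(13)=377, f(14)=610, f(15)=987, f(16)=1597, f(17)=2584, f(18)=4181, f(19)=6765, f(20)=10946, f(21)=17711, f(22)=28657, f(23)=46368, f(24)=75025, f(25)=121393, f(26)=196418, f(27)=317811, f(28)=514229, f(29)=832040, f(30)=1346269, f(31)=2178309, f(32)=3524578, f(33)=5702887, f(34)=9227465, f(35)=14930352, f(36)=24157817, f(37)=39088169, f(38)=63245986, f(39)=102334155, f(40)=165580141, f(41)=267914296, f(42)=433494437, f(43)=701408733.

Final answer: 701408733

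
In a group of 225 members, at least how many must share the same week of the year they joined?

There are 52 possible values for week of the year they joined. With 225 members and 52 categories, by pigeonhole: ceiling(225/52).

Final answer: 5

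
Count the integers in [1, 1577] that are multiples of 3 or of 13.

Multiples of 3: 525. Multiples of 13: 121. Of both (lcm=39): 40.
By inclusion-exclusion: 525 + 121 - 40.

Final answer: 606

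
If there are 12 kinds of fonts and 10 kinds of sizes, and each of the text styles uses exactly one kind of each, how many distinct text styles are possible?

By the multiplication principle: 12 x 10.

Final answer: 120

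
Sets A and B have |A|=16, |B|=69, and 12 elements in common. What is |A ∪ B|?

|A union B| = |A| + |B| - |A intersect B| = 16 + 69 - 12.

Final answer: 73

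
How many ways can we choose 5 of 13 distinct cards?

C(13,5) = 13!/(5! x 8!).

Final answer: \binom{13}{5} = 1287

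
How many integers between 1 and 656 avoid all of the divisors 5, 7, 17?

|div by 5|=131, |div by 7|=93, |div by 17|=38.
|div by 5&7|=18, |div by 5&17|=7, |div by 7&17|=5, |div by all|=1.
By inclusion-exclusion, divisible by at least one: 131+93+38-18-7-5+1 = 233.
Not divisible by any: 656 - 233.

Final answer: 423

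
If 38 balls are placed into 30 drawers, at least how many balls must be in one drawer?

By the pigeonhole principle: ceiling(38/30).

Final answer: 2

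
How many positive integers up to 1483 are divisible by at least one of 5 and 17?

Multiples of 5: 296. Multiples of 17: 87. Of both (lcm=85): 17.
By inclusion-exclusion: 296 + 87 - 17.

Final answer: 366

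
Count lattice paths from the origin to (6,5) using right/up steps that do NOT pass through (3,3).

Total paths to (6,5): C(11,5) = 462.
Paths through (3,3): C(6,3) x C(5,2) = 200.
Avoiding (3,3): 462 - 200.

Final answer: 262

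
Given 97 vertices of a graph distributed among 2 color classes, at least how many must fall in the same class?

By pigeonhole with 97 objects and 2 categories: ceiling(97/2).

Final answer: 49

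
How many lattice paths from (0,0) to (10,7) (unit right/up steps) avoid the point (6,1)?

Total paths to (10,7): C(17,7) = 19448.
Paths through (6,1): C(7,1) x C(10,6) = 1470.
Avoiding (6,1): 19448 - 1470.

Final answer: 17978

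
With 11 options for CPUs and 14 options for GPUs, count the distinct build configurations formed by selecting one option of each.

By the multiplication principle: 11 x 14.

Final answer: 154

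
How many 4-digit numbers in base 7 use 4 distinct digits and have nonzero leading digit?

The leading digit has 6 choices (anything but zero); the next has 6 (anything but the first), then 5, and so on, one fewer each time.
Total: 6 x 6 x 5 x 4.

Final answer: 720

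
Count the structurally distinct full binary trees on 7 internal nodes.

This is counted by the nth Catalan number C_n. Here n = 7.
C_n = C(2n,n)/(n+1), so C_{7} = C(14,7)/8 = 3432/8.

Final answer: C_{7} = 429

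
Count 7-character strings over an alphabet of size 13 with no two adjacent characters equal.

First character: 13 choices. Each subsequent: 12 choices (must differ from the previous one).
Total: 13 x 12^6.

Final answer: 13 x 12^{6} = 38817792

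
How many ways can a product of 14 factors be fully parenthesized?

This is counted by the nth Catalan number C_n. Here n = 14 - 1 = 13.
Using C_0 = 1 and C_(k+1) = C_k x 2(2k+1)/(k+2), build up term by term: C_1=1, C_2=2, C_3=5, C_4=14, C_5=42, C_6=132, C_7=429, C_8=1430, C_9=4862, C_10=16796, C_11=58786, C_12=208012, C_13=742900.

Final answer: C_{13} = 742900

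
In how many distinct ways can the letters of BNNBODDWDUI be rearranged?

Letters (B:2, D:3, I:1, N:2, O:1, U:1, W:1). Total letters: 11.
Permutations = 11!/(3! x 2! x 2!).

Final answer: 1663200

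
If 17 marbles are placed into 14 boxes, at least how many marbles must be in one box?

By the pigeonhole principle: ceiling(17/14).

Final answer: 2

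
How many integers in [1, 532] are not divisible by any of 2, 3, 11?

|div by 2|=266, |div by 3|=177, |div by 11|=48.
|div by 2&3|=88, |div by 2&11|=24, |div by 3&11|=16, |div by all|=8.
By inclusion-exclusion, divisible by at least one: 266+177+48-88-24-16+8 = 371.
Not divisible by any: 532 - 371.

Final answer: 161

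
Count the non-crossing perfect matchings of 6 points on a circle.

This is counted by the nth Catalan number C_n. Here n = 6/2 = 3.
C_n = C(2n,n)/(n+1), so C_{3} = C(6,3)/4 = 20/4.

Final answer: C_{3} = 5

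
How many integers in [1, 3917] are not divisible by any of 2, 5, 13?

|div by 2|=1958, |div by 5|=783, |div by 13|=301.
|div by 2&5|=391, |div by 2&13|=150, |div by 5&13|=60, |div by all|=30.
By inclusion-exclusion, divisible by at least one: 1958+783+301-391-150-60+30 = 2471.
Not divisible by any: 3917 - 2471.

Final answer: 1446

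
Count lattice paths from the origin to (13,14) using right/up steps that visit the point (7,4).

Paths (0,0)->(7,4): C(11,4) = 330.
Paths (7,4)->(13,14): C(16,10) = 8008.
By multiplication principle: 330 x 8008.

Final answer: 2642640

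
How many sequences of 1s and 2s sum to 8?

Condition on the final move: it is a 1-step (f(n-1) ways to get there) or a 2-step (f(n-2) ways), so f(n) = f(n-1) + f(n-2), with f(1)=1, f(2)=2.
Building up term by term: f(1)=1, f(2)=2, f(3)=3, f(4)=5, f(5)=8, f(6)=13, f(7)=21, f(8)=34.

Final answer: 34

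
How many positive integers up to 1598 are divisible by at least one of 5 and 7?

Multiples of 5: 319. Multiples of 7: 228. Of both (lcm=35): 45.
By inclusion-exclusion: 319 + 228 - 45.

Final answer: 502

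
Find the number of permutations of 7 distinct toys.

The number of ways to arrange 7 distinct objects is 7!.

Final answer: 7! = 5040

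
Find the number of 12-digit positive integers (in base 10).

The leading digit cannot be 0 (9 options); the other 11 digits can be anything (10 options each).
Total: 9 x 10^11.

Final answer: 900000000000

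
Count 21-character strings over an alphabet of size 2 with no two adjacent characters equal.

Let g(n) count such strings. g(1) = 2, and each valid string of length n-1 extends in 1 ways (any symbol but the last), so g(n) = 1 g(n-1).
Total: g(21) = 2 x 1^20.

Final answer: 2 x 1^{20} = 2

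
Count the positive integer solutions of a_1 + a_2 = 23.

Substitute a'_i = a_i - 1 (so a'_i >= 0). Then sum a'_i = 23 - 2 = 21.
Stars and bars: C(21+2-1, 2-1) = C(22,1).

Final answer: C(22,1) = 22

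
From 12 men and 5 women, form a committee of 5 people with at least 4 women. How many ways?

Sum over valid woman counts:
C(5,4)C(12,1) = 60
C(5,5)C(12,0) = 1
Total: 60 + 1.

Final answer: 61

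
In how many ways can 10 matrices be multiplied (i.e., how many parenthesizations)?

This is a standard Catalan-number count: the answer is C_n. Here n = 10 - 1 = 9.
Using C_0 = 1 and C_(k+1) = C_k x 2(2k+1)/(k+2), build up term by term: C_1=1, C_2=2, C_3=5, C_4=14, C_5=42, C_6=132, C_7=429, C_8=1430, C_9=4862.

Final answer: C_{9} = 4862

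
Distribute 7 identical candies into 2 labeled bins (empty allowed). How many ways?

Stars and bars: C(n+k-1, k-1) = C(8,1).

Final answer: C(8,1) = 8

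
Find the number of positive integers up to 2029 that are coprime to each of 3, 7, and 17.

|div by 3|=676, |div by 7|=289, |div by 17|=119.
|div by 3&7|=96, |div by 3&17|=39, |div by 7&17|=17, |div by all|=5.
By inclusion-exclusion, divisible by at least one: 676+289+119-96-39-17+5 = 937.
Not divisible by any: 2029 - 937.

Final answer: 1092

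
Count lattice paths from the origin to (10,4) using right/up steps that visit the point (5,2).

Paths (0,0)->(5,2): C(7,2) = 21.
Paths (5,2)->(10,4): C(7,2) = 21.
By multiplication principle: 21 x 21.

Final answer: 441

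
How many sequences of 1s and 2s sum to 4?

Let f(n) be the number of climbs. Removing the last move (1 or 2 steps) gives f(n) = f(n-1) + f(n-2); base cases f(1)=1, f(2)=2.
Building up term by term: f(1)=1, f(2)=2, f(3)=3, f(4)=5.

Final answer: 5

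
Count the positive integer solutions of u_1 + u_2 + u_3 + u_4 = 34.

Substitute u'_i = u_i - 1 (so u'_i >= 0). Then sum u'_i = 34 - 4 = 30.
Stars and bars: C(30+4-1, 4-1) = C(33,3).

Final answer: C(33,3) = 5456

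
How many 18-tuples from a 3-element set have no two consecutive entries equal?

Let g(n) count such strings. g(1) = 3, and each valid string of length n-1 extends in 2 ways (any symbol but the last), so g(n) = 2 g(n-1).
Total: g(18) = 3 x 2^17.

Final answer: 3 x 2^{17} = 393216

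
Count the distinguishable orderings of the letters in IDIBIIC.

Letters (B:1, C:1, D:1, I:4). Total letters: 7.
Permutations = 7!/(4!).

Final answer: 210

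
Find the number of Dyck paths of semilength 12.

Total monotonic paths to (12,12): C(24,12) = 2704156.
By the reflection principle, paths that go above the diagonal number C(24,13) = 2496144.
Valid Dyck paths: 2704156 - 2496144.
(This is the Catalan number C_{12}.)

Final answer: C_{12} = 208012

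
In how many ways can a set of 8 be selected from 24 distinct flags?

C(24,8) = 24!/(8! x 16!).

Final answer: \binom{24}{8} = 735471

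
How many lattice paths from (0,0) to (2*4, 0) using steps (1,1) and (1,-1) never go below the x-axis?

Total monotonic paths to (4,4): C(8,4) = 70.
A path is bad iff it touches y = x + 1; reflecting its initial segment maps bad paths bijectively onto all paths to (3,5), of which there are C(8,5) = 56.
Valid Dyck paths: 70 - 56.
(These counts are the Catalan numbers.)

Final answer: C_{4} = 14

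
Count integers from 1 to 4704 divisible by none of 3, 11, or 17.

|div by 3|=1568, |div by 11|=427, |div by 17|=276.
|div by 3&11|=142, |div by 3&17|=92, |div by 11&17|=25, |div by all|=8.
By inclusion-exclusion, divisible by at least one: 1568+427+276-142-92-25+8 = 2020.
Not divisible by any: 4704 - 2020.

Final answer: 2684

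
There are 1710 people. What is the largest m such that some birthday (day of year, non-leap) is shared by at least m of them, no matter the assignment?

There are 365 possible values for birthday (day of year, non-leap). With 1710 people and 365 categories, by pigeonhole: ceiling(1710/365).

Final answer: 5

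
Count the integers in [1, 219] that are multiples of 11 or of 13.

Multiples of 11: 19. Multiples of 13: 16. Of both (lcm=143): 1.
By inclusion-exclusion: 19 + 16 - 1.

Final answer: 34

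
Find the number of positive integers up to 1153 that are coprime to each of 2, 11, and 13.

|div by 2|=576, |div by 11|=104, |div by 13|=88.
|div by 2&11|=52, |div by 2&13|=44, |div by 11&13|=8, |div by all|=4.
By inclusion-exclusion, divisible by at least one: 576+104+88-52-44-8+4 = 668.
Not divisible by any: 1153 - 668.

Final answer: 485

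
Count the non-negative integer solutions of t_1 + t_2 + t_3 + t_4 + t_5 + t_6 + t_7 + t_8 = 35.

Stars and bars with 35 stars and 7 bars:
C(35+8-1, 8-1) = C(42,7).

Final answer: C(42,7) = 26978328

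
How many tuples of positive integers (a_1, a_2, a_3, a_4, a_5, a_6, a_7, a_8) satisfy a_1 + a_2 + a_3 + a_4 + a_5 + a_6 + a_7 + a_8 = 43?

Substitute a'_i = a_i - 1 (so a'_i >= 0). Then sum a'_i = 43 - 8 = 35.
Stars and bars: C(35+8-1, 8-1) = C(42,7).

Final answer: C(42,7) = 26978328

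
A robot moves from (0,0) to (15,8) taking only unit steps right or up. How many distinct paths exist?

Each path has 15 right steps and 8 up steps in some order (23 steps total).
Choose which 8 of the 23 steps are up: C(23,8).

Final answer: C(23,8) = 490314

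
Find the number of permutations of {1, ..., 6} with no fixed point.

Use the recurrence D(n) = (n-1)(D(n-1) + D(n-2)) with D(0)=1, D(1)=0.
D(2) = 1 x (0 + 1) = 1
D(3) = 2 x (1 + 0) = 2
D(4) = 3 x (2 + 1) = 9
D(5) = 4 x (9 + 2) = 44
D(6) = 5 x (D(5) + D(4)) = 5 x (44 + 9)

Final answer: D(6) = 265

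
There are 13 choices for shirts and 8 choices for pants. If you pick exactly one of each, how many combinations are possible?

By the multiplication principle: 13 x 8.

Final answer: 104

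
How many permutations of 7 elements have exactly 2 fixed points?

Choose which 2 elements are fixed: C(7,2) = 21.
Derange the remaining 5 using D(j) = (j-1)(D(j-1) + D(j-2)), D(0)=1, D(1)=0: D(2)=1, D(3)=2, D(4)=9, D(5)=44.
Total: 21 x 44.

Final answer: C(7,2) D(5) = 924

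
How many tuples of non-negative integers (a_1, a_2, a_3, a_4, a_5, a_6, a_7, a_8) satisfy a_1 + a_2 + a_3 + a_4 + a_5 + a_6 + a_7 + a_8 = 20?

Stars and bars with 20 stars and 7 bars:
C(20+8-1, 8-1) = C(27,7).

Final answer: C(27,7) = 888030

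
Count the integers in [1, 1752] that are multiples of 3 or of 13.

Multiples of 3: 584. Multiples of 13: 134. Of both (lcm=39): 44.
By inclusion-exclusion: 584 + 134 - 44.

Final answer: 674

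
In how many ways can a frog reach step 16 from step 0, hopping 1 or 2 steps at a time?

Let f(n) count the ways. The last step is size 1 or 2, so f(n) = f(n-1) + f(n-2) with f(1)=1, f(2)=2.
Building up term by term: f(1)=1, f(2)=2, f(3)=3, f(4)=5, f(5)=8, f(6)=13, f(7)=21, f(8)=34, f(9)=55, f(10)=89, f(11)=144, f(12)=233, f(13)=377, f(14)=610, f(15)=987, f(16)=1597.

Final answer: 1597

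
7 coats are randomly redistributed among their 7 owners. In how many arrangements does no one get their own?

Use the recurrence D(n) = (n-1)(D(n-1) + D(n-2)) with D(0)=1, D(1)=0.
D(2) = 1 x (0 + 1) = 1
D(3) = 2 x (1 + 0) = 2
D(4) = 3 x (2 + 1) = 9
D(5) = 4 x (9 + 2) = 44
D(6) = 5 x (44 + 9) = 265
D(7) = 6 x (D(6) + D(5)) = 6 x (265 + 44)

Final answer: D(7) = 1854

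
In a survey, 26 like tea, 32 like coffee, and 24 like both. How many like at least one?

|A union B| = |A| + |B| - |A intersect B| = 26 + 32 - 24.

Final answer: 34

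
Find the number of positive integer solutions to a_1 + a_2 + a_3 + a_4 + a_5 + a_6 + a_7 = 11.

Substitute a'_i = a_i - 1 (so a'_i >= 0). Then sum a'_i = 11 - 7 = 4.
Stars and bars: C(4+7-1, 7-1) = C(10,6).

Final answer: C(10,6) = 210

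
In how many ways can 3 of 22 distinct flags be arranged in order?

P(22,3) = 22!/(22-3)! = 22!/19!.

Final answer: P(22,3) = 9240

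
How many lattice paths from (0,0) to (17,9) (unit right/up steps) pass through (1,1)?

Paths (0,0)->(1,1): C(2,1) = 2.
Paths (1,1)->(17,9): C(24,8) = 735471.
By multiplication principle: 2 x 735471.

Final answer: 1470942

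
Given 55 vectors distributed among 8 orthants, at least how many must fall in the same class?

By pigeonhole with 55 objects and 8 categories: ceiling(55/8).

Final answer: 7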